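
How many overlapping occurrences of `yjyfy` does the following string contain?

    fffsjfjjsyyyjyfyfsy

Sliding a length-5 window over the 19 characters (15 positions):
  position 12–16: yjyfy

1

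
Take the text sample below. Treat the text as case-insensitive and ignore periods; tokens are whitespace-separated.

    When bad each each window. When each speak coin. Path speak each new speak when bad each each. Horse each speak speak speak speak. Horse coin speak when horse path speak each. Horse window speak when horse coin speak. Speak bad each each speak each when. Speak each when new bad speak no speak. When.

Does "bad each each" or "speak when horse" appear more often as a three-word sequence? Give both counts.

"bad each each" (3 vs 2)

"bad each each": 3 occurrences
"speak when horse": 2 occurrences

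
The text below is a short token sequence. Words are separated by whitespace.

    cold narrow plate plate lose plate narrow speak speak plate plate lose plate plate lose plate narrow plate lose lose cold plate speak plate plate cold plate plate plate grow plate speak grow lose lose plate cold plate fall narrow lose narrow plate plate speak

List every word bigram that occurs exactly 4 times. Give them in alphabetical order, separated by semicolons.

Bigram counts meeting the condition (exactly 4 times):
  lose plate: 4
  plate lose: 4

lose plate; plate lose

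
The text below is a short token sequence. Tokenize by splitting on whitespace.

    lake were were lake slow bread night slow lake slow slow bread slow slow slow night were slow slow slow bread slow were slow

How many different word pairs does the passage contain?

24 tokens → 23 bigram windows in total.
Repeated bigrams (each contributes count−1 duplicates):
  slow slow: 5
  slow bread: 3
  bread slow: 2
  lake slow: 2
  were slow: 2
9 duplicate windows → 23 − 9 = 14 distinct.

14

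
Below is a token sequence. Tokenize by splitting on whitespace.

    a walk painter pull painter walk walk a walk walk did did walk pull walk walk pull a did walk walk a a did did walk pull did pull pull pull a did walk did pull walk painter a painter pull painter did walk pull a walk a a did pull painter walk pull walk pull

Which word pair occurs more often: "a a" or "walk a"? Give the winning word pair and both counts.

"a a": 2 occurrences
"walk a": 3 occurrences

"walk a" (3 vs 2)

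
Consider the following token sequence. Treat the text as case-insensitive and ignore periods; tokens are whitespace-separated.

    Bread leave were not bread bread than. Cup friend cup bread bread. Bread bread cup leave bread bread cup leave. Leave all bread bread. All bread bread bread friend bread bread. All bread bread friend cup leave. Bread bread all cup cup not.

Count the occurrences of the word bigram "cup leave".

Scanning the 42 overlapping bigram windows for "cup leave":
  position 15–16: cup leave
  position 19–20: cup leave
  position 36–37: cup leave

3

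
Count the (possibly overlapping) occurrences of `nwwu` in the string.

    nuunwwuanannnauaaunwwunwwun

Sliding a length-4 window over the 27 characters (24 positions):
  position 4–7: nwwu
  position 19–22: nwwu
  position 23–26: nwwu

3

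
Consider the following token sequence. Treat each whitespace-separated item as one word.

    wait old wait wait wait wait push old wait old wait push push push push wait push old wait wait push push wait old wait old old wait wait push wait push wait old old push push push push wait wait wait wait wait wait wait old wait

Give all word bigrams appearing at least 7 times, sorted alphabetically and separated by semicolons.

Bigram counts meeting the condition (at least 7 times):
  old wait: 7
  push push: 7
  wait wait: 11

old wait; push push; wait wait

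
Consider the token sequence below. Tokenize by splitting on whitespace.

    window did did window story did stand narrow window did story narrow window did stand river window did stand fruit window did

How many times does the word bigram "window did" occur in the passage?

Scanning the 21 overlapping bigram windows for "window did":
  position 1–2: window did
  position 9–10: window did
  position 13–14: window did
  position 17–18: window did
  position 21–22: window did

5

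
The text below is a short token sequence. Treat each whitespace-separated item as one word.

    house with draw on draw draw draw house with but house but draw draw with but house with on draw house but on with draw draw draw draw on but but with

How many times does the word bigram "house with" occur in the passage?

3

Scanning the 31 overlapping bigram windows for "house with":
  position 1–2: house with
  position 8–9: house with
  position 17–18: house with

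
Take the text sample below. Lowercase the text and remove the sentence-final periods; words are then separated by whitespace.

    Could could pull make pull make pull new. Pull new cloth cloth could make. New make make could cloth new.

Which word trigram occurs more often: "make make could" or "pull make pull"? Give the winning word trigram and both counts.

"pull make pull" (2 vs 1)

"make make could": 1 occurrence
"pull make pull": 2 occurrences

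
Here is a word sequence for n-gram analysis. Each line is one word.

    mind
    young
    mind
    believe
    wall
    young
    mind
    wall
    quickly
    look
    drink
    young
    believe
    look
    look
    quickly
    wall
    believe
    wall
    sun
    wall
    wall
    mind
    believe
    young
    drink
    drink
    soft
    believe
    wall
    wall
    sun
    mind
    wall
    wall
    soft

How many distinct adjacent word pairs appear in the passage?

36 tokens → 35 bigram windows in total.
Repeated bigrams (each contributes count−1 duplicates):
  believe wall: 3
  wall wall: 3
  mind believe: 2
  mind wall: 2
  wall sun: 2
  young mind: 2
8 duplicate windows → 35 − 8 = 27 distinct.

27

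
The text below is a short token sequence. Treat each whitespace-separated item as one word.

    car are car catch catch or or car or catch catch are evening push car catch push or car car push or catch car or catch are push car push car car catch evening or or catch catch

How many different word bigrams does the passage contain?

21

38 tokens → 37 bigram windows in total.
Repeated bigrams (each contributes count−1 duplicates):
  or catch: 4
  car catch: 3
  catch catch: 3
  push car: 3
  car car: 2
  car or: 2
  car push: 2
  catch are: 2
  … (3 more repeated)
16 duplicate windows → 37 − 16 = 21 distinct.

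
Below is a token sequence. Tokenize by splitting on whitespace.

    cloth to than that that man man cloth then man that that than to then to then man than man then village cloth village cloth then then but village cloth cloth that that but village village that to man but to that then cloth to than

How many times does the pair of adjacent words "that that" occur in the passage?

3

Scanning the 45 overlapping bigram windows for "that that":
  position 4–5: that that
  position 11–12: that that
  position 32–33: that that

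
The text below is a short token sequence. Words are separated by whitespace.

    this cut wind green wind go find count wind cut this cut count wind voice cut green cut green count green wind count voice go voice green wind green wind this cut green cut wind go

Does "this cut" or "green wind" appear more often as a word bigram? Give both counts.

"this cut": 3 occurrences
"green wind": 4 occurrences

"green wind" (4 vs 3)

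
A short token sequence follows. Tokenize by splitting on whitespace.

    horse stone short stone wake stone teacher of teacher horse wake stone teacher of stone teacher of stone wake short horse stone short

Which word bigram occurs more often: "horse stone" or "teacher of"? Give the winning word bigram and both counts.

"teacher of" (3 vs 2)

"horse stone": 2 occurrences
"teacher of": 3 occurrences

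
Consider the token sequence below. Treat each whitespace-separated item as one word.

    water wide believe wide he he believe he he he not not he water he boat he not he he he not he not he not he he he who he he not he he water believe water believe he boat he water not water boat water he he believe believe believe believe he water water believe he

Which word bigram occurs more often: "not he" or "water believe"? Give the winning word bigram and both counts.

"not he" (6 vs 3)

"not he": 6 occurrences
"water believe": 3 occurrences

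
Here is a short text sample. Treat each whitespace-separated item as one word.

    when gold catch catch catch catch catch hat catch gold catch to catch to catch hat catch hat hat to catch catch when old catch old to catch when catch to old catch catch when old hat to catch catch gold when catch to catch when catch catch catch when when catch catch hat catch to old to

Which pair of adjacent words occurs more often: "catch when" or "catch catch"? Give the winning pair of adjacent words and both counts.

"catch catch" (10 vs 5)

"catch when": 5 occurrences
"catch catch": 10 occurrences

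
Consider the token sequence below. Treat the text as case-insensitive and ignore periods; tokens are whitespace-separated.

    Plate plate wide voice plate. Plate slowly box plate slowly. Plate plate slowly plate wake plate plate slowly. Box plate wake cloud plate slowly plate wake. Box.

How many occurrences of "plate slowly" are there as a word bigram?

5

Scanning the 26 overlapping bigram windows for "plate slowly":
  position 6–7: plate slowly
  position 9–10: plate slowly
  position 12–13: plate slowly
  position 17–18: plate slowly
  position 23–24: plate slowly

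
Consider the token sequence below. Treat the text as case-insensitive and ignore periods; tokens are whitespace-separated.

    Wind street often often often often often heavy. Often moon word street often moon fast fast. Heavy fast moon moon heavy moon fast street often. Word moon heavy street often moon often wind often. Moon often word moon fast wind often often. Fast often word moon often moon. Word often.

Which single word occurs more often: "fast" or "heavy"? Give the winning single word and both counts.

"fast" (6 vs 4)

"fast": 6 occurrences
"heavy": 4 occurrences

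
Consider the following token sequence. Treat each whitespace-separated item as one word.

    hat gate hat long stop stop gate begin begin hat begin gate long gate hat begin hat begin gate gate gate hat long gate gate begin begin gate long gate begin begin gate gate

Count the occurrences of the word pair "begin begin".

Scanning the 33 overlapping bigram windows for "begin begin":
  position 8–9: begin begin
  position 26–27: begin begin
  position 31–32: begin begin

3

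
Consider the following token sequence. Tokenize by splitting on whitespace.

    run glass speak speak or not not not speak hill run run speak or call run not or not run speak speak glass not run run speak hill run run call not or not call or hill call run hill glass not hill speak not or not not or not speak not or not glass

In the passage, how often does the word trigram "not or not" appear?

5

Scanning the 53 overlapping trigram windows for "not or not":
  position 17–19: not or not
  position 32–34: not or not
  position 45–47: not or not
  position 48–50: not or not
  position 52–54: not or not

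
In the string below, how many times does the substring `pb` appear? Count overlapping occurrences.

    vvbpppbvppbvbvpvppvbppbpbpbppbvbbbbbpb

7

Sliding a length-2 window over the 38 characters (37 positions):
  position 6–7: pb
  position 10–11: pb
  position 22–23: pb
  position 24–25: pb
  position 26–27: pb
  position 29–30: pb
  position 37–38: pb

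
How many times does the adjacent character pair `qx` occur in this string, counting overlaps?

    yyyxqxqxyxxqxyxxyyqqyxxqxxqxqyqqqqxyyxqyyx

Sliding a length-2 window over the 42 characters (41 positions):
  position 5–6: qx
  position 7–8: qx
  position 12–13: qx
  position 24–25: qx
  position 27–28: qx
  position 34–35: qx

6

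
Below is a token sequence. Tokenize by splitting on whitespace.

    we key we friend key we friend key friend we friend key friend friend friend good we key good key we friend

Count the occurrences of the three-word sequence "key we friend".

3

Scanning the 20 overlapping trigram windows for "key we friend":
  position 2–4: key we friend
  position 5–7: key we friend
  position 20–22: key we friend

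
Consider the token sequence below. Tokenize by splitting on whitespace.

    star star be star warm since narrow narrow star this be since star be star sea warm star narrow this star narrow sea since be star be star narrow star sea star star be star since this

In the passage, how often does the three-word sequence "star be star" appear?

4

Scanning the 35 overlapping trigram windows for "star be star":
  position 2–4: star be star
  position 13–15: star be star
  position 26–28: star be star
  position 33–35: star be star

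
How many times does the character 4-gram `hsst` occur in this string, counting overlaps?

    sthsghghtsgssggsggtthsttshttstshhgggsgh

0

Sliding a length-4 window over the 39 characters (36 positions):
  (no match at any position)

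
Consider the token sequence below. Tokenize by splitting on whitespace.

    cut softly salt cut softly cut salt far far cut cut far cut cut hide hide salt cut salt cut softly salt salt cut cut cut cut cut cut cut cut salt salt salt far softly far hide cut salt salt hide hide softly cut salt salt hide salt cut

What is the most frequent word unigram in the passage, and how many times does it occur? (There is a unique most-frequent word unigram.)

"cut", 20 times

Unigram frequencies (highest first):
  cut: 20
  salt: 14
  hide: 6
  softly: 5
  far: 5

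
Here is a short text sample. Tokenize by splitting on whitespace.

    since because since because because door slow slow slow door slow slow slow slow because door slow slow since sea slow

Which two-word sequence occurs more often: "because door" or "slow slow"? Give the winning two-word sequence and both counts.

"because door": 2 occurrences
"slow slow": 6 occurrences

"slow slow" (6 vs 2)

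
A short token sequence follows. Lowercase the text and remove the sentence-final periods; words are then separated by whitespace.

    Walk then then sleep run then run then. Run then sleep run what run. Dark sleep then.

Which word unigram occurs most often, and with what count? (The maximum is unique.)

Unigram frequencies (highest first):
  then: 6
  run: 5
  sleep: 3
  walk: 1
  what: 1
  dark: 1

"then", 6 times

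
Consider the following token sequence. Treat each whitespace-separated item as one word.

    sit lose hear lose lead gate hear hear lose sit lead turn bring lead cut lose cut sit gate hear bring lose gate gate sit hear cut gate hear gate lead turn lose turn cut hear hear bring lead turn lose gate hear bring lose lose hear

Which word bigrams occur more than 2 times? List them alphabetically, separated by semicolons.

Bigram counts meeting the condition (more than 2 times):
  gate hear: 4
  hear bring: 3
  lead turn: 3

gate hear; hear bring; lead turn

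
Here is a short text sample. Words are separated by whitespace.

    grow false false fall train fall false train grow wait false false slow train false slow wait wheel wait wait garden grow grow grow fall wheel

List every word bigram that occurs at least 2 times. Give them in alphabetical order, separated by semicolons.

Bigram counts meeting the condition (at least 2 times):
  false false: 2
  false slow: 2
  grow grow: 2

false false; false slow; grow grow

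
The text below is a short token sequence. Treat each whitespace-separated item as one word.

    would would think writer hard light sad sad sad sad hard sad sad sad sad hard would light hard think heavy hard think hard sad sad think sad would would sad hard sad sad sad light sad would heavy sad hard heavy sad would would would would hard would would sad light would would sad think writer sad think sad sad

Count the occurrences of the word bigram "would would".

Scanning the 60 overlapping bigram windows for "would would":
  position 1–2: would would
  position 29–30: would would
  position 44–45: would would
  position 45–46: would would
  position 46–47: would would
  position 49–50: would would
  position 53–54: would would

7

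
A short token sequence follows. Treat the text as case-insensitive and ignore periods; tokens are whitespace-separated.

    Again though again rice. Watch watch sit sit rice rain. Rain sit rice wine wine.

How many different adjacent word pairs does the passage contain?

15 tokens → 14 bigram windows in total.
Repeated bigrams (each contributes count−1 duplicates):
  sit rice: 2
1 duplicate windows → 14 − 1 = 13 distinct.

13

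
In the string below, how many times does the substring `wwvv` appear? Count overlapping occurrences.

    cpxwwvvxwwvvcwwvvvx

3

Sliding a length-4 window over the 19 characters (16 positions):
  position 4–7: wwvv
  position 9–12: wwvv
  position 14–17: wwvv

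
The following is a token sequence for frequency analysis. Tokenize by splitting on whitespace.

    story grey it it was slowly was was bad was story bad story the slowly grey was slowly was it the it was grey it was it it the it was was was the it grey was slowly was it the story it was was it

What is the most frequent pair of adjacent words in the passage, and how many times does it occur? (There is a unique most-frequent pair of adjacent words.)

Bigram frequencies (highest first):
  it was: 5
  was was: 4
  was it: 4
  was slowly: 3
  slowly was: 3
  it the: 3
  … (18 more, each ≤ 3)

"it was", 5 times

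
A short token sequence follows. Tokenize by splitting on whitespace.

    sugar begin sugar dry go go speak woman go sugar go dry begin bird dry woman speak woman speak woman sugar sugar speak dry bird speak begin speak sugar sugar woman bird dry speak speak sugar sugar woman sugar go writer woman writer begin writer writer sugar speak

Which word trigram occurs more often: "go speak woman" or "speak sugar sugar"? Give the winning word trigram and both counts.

"go speak woman": 1 occurrence
"speak sugar sugar": 2 occurrences

"speak sugar sugar" (2 vs 1)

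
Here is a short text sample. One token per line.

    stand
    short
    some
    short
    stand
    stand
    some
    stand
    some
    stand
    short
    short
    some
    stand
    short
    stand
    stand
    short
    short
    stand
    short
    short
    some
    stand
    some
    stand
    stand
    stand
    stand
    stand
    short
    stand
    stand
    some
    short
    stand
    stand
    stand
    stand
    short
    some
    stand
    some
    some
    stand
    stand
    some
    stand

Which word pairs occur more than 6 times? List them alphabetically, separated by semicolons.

some stand; stand short; stand stand

Bigram counts meeting the condition (more than 6 times):
  some stand: 8
  stand short: 7
  stand stand: 11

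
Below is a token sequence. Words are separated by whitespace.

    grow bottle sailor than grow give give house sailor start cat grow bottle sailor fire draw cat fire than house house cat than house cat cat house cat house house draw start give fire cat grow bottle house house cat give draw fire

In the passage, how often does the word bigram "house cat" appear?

4

Scanning the 42 overlapping bigram windows for "house cat":
  position 21–22: house cat
  position 24–25: house cat
  position 27–28: house cat
  position 39–40: house cat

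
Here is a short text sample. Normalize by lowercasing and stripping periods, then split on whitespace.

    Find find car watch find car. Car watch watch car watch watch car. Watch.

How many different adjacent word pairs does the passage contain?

7

14 tokens → 13 bigram windows in total.
Repeated bigrams (each contributes count−1 duplicates):
  car watch: 4
  find car: 2
  watch car: 2
  watch watch: 2
6 duplicate windows → 13 − 6 = 7 distinct.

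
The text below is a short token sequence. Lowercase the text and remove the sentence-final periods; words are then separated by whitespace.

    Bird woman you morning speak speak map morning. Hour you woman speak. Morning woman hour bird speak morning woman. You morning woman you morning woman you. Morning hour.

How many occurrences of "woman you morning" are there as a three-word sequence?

4

Scanning the 26 overlapping trigram windows for "woman you morning":
  position 2–4: woman you morning
  position 19–21: woman you morning
  position 22–24: woman you morning
  position 25–27: woman you morning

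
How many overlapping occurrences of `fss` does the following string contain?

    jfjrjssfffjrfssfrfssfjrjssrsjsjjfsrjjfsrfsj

Sliding a length-3 window over the 43 characters (41 positions):
  position 13–15: fss
  position 18–20: fss

2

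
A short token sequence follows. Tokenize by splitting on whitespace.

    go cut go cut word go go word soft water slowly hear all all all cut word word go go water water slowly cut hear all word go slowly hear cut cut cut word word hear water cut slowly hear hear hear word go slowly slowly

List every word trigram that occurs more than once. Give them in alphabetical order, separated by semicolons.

cut word word; word go go; word go slowly

Trigram counts meeting the condition (more than once):
  cut word word: 2
  word go go: 2
  word go slowly: 2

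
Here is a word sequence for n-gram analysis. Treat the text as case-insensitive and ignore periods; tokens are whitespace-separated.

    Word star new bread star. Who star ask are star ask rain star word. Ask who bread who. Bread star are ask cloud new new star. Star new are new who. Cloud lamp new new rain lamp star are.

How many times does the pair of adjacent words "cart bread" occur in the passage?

0

Scanning the 38 overlapping bigram windows for "cart bread":
  (none found)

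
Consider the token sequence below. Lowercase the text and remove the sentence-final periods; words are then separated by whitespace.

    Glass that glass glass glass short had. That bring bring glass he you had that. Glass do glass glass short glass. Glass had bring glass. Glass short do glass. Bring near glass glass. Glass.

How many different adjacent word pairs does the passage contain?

34 tokens → 33 bigram windows in total.
Repeated bigrams (each contributes count−1 duplicates):
  glass glass: 7
  glass short: 3
  bring glass: 2
  do glass: 2
  had that: 2
  that glass: 2
12 duplicate windows → 33 − 12 = 21 distinct.

21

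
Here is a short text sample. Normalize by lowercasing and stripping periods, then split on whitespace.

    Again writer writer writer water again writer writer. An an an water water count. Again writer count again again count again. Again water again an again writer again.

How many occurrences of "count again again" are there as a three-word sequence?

Scanning the 26 overlapping trigram windows for "count again again":
  position 17–19: count again again
  position 20–22: count again again

2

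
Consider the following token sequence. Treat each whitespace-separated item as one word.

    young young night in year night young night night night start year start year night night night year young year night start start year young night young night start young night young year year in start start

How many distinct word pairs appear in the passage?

37 tokens → 36 bigram windows in total.
Repeated bigrams (each contributes count−1 duplicates):
  young night: 5
  night night: 4
  night start: 3
  night young: 3
  start year: 3
  year night: 3
  start start: 2
  year young: 2
  … (1 more repeated)
18 duplicate windows → 36 − 18 = 18 distinct.

18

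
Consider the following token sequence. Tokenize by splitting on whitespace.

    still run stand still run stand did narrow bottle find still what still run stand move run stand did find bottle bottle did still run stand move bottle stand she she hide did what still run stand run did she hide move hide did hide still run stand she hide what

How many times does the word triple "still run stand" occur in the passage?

Scanning the 49 overlapping trigram windows for "still run stand":
  position 1–3: still run stand
  position 4–6: still run stand
  position 13–15: still run stand
  position 24–26: still run stand
  position 35–37: still run stand
  position 46–48: still run stand

6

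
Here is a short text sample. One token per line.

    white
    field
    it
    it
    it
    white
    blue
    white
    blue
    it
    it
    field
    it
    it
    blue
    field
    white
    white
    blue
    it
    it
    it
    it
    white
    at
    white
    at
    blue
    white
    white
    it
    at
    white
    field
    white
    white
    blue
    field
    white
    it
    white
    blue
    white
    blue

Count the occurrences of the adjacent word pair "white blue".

6

Scanning the 43 overlapping bigram windows for "white blue":
  position 6–7: white blue
  position 8–9: white blue
  position 18–19: white blue
  position 36–37: white blue
  position 41–42: white blue
  position 43–44: white blue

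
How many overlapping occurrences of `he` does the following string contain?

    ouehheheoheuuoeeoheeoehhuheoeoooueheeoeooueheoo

Sliding a length-2 window over the 47 characters (46 positions):
  position 5–6: he
  position 7–8: he
  position 10–11: he
  position 18–19: he
  position 26–27: he
  position 35–36: he
  position 44–45: he

7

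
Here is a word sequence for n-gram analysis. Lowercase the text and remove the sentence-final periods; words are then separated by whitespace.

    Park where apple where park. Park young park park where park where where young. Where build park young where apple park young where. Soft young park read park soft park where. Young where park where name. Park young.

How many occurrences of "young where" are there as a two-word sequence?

Scanning the 37 overlapping bigram windows for "young where":
  position 14–15: young where
  position 18–19: young where
  position 22–23: young where
  position 32–33: young where

4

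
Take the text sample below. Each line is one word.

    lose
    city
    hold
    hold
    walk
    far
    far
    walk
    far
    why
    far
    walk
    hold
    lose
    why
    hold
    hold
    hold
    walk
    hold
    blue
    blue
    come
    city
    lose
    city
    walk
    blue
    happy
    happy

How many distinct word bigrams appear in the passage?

30 tokens → 29 bigram windows in total.
Repeated bigrams (each contributes count−1 duplicates):
  hold hold: 3
  far walk: 2
  hold walk: 2
  lose city: 2
  walk far: 2
  walk hold: 2
7 duplicate windows → 29 − 7 = 22 distinct.

22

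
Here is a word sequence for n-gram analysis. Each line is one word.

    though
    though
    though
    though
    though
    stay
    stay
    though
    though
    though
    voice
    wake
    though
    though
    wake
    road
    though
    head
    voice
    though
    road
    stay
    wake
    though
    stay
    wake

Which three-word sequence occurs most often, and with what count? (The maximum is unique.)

Trigram frequencies (highest first):
  though though though: 4
  though though stay: 1
  though stay stay: 1
  stay stay though: 1
  stay though though: 1
  though though voice: 1
  … (15 more, each ≤ 1)

"though though though", 4 times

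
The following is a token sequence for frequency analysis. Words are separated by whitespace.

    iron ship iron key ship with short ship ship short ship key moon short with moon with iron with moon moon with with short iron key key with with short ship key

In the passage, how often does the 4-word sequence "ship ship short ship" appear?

1

Scanning the 29 overlapping 4-gram windows for "ship ship short ship":
  position 8–11: ship ship short ship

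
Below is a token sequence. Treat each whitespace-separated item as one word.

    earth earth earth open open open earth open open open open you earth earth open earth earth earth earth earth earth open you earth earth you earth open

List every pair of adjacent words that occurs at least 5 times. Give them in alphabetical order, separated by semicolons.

earth earth; earth open; open open

Bigram counts meeting the condition (at least 5 times):
  earth earth: 9
  earth open: 5
  open open: 5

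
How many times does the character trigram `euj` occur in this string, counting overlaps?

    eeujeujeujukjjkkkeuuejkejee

3

Sliding a length-3 window over the 27 characters (25 positions):
  position 2–4: euj
  position 5–7: euj
  position 8–10: euj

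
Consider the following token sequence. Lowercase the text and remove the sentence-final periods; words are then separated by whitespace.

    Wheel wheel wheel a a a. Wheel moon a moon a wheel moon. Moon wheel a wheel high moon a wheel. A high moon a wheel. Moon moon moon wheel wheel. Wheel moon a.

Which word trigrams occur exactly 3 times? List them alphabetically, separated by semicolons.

Trigram counts meeting the condition (exactly 3 times):
  a wheel moon: 3
  moon a wheel: 3

a wheel moon; moon a wheel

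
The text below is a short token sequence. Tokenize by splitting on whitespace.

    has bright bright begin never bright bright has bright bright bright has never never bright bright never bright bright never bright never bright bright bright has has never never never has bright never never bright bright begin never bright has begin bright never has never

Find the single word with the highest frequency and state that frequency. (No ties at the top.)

Unigram frequencies (highest first):
  bright: 20
  never: 14
  has: 8
  begin: 3

"bright", 20 times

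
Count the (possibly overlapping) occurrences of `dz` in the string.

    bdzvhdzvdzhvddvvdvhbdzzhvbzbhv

Sliding a length-2 window over the 30 characters (29 positions):
  position 2–3: dz
  position 6–7: dz
  position 9–10: dz
  position 21–22: dz

4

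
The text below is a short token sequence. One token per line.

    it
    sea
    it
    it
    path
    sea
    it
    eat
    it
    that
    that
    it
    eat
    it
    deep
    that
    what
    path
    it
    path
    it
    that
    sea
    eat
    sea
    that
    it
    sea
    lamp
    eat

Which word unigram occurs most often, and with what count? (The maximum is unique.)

"it", 10 times

Unigram frequencies (highest first):
  it: 10
  sea: 5
  that: 5
  eat: 4
  path: 3
  deep: 1
  … (2 more, each ≤ 1)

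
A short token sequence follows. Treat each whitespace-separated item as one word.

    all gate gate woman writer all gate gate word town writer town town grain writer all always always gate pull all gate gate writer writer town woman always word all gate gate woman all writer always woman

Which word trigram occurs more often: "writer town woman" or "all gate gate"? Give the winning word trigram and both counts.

"all gate gate" (4 vs 1)

"writer town woman": 1 occurrence
"all gate gate": 4 occurrences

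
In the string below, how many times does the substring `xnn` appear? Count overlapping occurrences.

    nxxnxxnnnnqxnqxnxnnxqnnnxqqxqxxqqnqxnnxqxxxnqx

Sliding a length-3 window over the 46 characters (44 positions):
  position 6–8: xnn
  position 17–19: xnn
  position 36–38: xnn

3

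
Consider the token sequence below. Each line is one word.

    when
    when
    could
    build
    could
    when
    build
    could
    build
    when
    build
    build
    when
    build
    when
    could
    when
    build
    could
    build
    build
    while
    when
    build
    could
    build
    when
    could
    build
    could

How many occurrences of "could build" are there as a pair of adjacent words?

5

Scanning the 29 overlapping bigram windows for "could build":
  position 3–4: could build
  position 8–9: could build
  position 19–20: could build
  position 25–26: could build
  position 28–29: could build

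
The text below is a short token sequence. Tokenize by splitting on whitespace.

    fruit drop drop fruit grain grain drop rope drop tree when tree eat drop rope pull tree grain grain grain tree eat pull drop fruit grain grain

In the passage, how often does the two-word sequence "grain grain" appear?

4

Scanning the 26 overlapping bigram windows for "grain grain":
  position 5–6: grain grain
  position 18–19: grain grain
  position 19–20: grain grain
  position 26–27: grain grain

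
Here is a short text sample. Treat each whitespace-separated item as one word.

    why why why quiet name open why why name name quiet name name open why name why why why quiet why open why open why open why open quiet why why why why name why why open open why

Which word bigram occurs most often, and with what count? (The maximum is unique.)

"why why", 9 times

Bigram frequencies (highest first):
  why why: 9
  open why: 6
  why open: 5
  why name: 3
  why quiet: 2
  quiet name: 2
  … (7 more, each ≤ 2)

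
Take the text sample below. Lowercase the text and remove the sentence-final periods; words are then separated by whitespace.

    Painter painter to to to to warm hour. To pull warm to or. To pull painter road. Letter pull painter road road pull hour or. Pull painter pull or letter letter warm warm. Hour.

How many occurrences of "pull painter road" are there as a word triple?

2

Scanning the 32 overlapping trigram windows for "pull painter road":
  position 15–17: pull painter road
  position 19–21: pull painter road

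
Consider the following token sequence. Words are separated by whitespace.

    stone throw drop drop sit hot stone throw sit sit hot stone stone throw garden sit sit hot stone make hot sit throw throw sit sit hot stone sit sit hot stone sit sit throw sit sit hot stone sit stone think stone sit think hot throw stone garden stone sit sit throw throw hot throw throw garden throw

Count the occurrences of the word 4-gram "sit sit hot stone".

5

Scanning the 56 overlapping 4-gram windows for "sit sit hot stone":
  position 9–12: sit sit hot stone
  position 16–19: sit sit hot stone
  position 25–28: sit sit hot stone
  position 29–32: sit sit hot stone
  position 36–39: sit sit hot stone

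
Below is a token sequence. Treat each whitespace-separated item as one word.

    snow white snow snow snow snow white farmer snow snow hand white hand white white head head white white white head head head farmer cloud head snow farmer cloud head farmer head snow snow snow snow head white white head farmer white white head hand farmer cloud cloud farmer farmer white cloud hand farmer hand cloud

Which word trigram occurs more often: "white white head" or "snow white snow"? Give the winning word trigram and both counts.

"white white head" (4 vs 1)

"white white head": 4 occurrences
"snow white snow": 1 occurrence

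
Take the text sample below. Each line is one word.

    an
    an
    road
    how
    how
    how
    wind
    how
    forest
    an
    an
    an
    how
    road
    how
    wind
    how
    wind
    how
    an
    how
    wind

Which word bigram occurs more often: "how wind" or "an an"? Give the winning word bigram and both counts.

"how wind": 4 occurrences
"an an": 3 occurrences

"how wind" (4 vs 3)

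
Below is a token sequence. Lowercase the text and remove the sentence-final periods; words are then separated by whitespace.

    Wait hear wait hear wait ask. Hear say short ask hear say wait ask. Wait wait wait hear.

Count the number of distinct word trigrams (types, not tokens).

14

18 tokens → 16 trigram windows in total.
Repeated trigrams (each contributes count−1 duplicates):
  ask hear say: 2
  wait hear wait: 2
2 duplicate windows → 16 − 2 = 14 distinct.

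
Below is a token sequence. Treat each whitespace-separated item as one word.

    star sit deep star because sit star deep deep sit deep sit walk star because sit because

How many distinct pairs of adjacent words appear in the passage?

17 tokens → 16 bigram windows in total.
Repeated bigrams (each contributes count−1 duplicates):
  because sit: 2
  deep sit: 2
  sit deep: 2
  star because: 2
4 duplicate windows → 16 − 4 = 12 distinct.

12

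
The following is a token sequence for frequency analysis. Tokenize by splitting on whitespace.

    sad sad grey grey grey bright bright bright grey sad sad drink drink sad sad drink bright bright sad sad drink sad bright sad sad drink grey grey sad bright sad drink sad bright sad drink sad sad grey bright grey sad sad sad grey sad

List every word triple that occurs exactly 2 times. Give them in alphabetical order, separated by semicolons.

Trigram counts meeting the condition (exactly 2 times):
  bright grey sad: 2
  bright sad drink: 2
  bright sad sad: 2
  drink sad bright: 2
  drink sad sad: 2
  grey sad sad: 2

bright grey sad; bright sad drink; bright sad sad; drink sad bright; drink sad sad; grey sad sad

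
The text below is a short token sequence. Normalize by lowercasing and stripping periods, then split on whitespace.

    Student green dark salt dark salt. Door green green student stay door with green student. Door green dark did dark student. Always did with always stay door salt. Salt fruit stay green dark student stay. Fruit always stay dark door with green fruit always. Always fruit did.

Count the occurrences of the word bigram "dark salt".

Scanning the 46 overlapping bigram windows for "dark salt":
  position 3–4: dark salt
  position 5–6: dark salt

2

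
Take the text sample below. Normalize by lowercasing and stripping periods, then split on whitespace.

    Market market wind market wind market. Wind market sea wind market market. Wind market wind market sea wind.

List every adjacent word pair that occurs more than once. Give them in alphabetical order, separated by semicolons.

market market; market sea; market wind; sea wind; wind market

Bigram counts meeting the condition (more than once):
  market market: 2
  market sea: 2
  market wind: 5
  sea wind: 2
  wind market: 6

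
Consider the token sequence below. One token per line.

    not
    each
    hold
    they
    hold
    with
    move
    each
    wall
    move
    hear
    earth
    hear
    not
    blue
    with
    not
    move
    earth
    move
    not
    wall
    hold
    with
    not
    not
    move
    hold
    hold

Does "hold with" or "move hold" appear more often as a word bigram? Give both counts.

"hold with": 2 occurrences
"move hold": 1 occurrence

"hold with" (2 vs 1)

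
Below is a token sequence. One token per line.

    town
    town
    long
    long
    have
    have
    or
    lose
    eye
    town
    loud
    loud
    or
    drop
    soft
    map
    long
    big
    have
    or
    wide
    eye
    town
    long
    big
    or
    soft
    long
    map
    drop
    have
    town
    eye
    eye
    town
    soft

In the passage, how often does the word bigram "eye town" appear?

Scanning the 35 overlapping bigram windows for "eye town":
  position 9–10: eye town
  position 22–23: eye town
  position 34–35: eye town

3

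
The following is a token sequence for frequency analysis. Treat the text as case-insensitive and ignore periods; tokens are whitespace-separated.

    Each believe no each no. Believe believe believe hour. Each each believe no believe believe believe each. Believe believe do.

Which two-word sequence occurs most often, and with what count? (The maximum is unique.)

"believe believe", 5 times

Bigram frequencies (highest first):
  believe believe: 5
  each believe: 3
  believe no: 2
  no believe: 2
  no each: 1
  each no: 1
  … (5 more, each ≤ 1)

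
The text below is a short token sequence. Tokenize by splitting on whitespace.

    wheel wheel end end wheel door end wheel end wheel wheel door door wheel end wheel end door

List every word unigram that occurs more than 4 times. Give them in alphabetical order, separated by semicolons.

Unigram counts meeting the condition (more than 4 times):
  end: 6
  wheel: 8

end; wheel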